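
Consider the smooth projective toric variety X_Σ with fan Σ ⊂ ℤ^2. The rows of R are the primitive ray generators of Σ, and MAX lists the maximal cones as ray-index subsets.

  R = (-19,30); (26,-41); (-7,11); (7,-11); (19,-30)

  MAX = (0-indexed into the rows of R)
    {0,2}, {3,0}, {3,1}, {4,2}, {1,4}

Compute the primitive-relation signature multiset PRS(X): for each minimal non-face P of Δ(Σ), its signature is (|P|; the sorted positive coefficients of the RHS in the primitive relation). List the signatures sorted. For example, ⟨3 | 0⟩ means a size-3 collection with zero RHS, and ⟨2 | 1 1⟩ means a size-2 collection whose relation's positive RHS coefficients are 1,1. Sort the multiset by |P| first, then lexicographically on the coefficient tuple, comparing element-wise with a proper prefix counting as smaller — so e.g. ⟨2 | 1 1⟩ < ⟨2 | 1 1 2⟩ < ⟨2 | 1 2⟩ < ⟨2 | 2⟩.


|primitive collections| = 5. Relations:

  {0,4}:  v_{0} + v_{4} = 0  so sig = ⟨2 | 0⟩
  {2,3}:  v_{2} + v_{3} = 0  so sig = ⟨2 | 0⟩
  {0,1}:  v_{0} + v_{1} = v_{3}  so sig = ⟨2 | 1⟩
  {1,2}:  v_{1} + v_{2} = v_{4}  so sig = ⟨2 | 1⟩
  {3,4}:  v_{3} + v_{4} = v_{1}  so sig = ⟨2 | 1⟩

so the primitive-relation signature multiset is
    ⟨2 | 0⟩
    ⟨2 | 0⟩
    ⟨2 | 1⟩
    ⟨2 | 1⟩
    ⟨2 | 1⟩


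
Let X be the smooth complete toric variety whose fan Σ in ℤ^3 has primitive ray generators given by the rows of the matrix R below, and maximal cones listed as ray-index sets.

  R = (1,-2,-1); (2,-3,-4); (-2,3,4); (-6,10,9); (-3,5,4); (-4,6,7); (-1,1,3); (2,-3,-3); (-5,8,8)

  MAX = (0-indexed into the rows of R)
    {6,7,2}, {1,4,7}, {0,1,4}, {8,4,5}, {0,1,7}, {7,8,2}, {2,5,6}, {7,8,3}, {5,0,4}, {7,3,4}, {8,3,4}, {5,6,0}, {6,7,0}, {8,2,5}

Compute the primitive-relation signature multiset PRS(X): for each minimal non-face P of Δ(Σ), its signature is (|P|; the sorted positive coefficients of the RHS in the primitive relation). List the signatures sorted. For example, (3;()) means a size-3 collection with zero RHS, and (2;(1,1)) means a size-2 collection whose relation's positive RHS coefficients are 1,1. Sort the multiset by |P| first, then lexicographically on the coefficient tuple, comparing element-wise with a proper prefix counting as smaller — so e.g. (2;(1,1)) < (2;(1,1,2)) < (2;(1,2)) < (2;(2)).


Minimal non-faces — 17 found among 9 rays, 14 max cones:

  P = {1,2}:  v_{1} + v_{2} = 0  ⇒ sig = (2;())
  P = {0,2}:  v_{0} + v_{2} = v_{6}  ⇒ sig = (2;(1))
  P = {0,3}:  v_{0} + v_{3} = v_{8}  ⇒ sig = (2;(1))
  P = {0,8}:  v_{0} + v_{8} = v_{5}  ⇒ sig = (2;(1))
  P = {1,6}:  v_{1} + v_{6} = v_{0}  ⇒ sig = (2;(1))
  P = {1,8}:  v_{1} + v_{8} = v_{4}  ⇒ sig = (2;(1))
  P = {2,4}:  v_{2} + v_{4} = v_{8}  ⇒ sig = (2;(1))
  P = {4,6}:  v_{4} + v_{6} = v_{5}  ⇒ sig = (2;(1))
  P = {5,7}:  v_{5} + v_{7} = v_{2}  ⇒ sig = (2;(1))
  P = {1,5}:  v_{1} + v_{5} = v_{0} + v_{4}  ⇒ sig = (2;(1,1))
  P = {3,6}:  v_{3} + v_{6} = v_{2} + v_{8}  ⇒ sig = (2;(1,1))
  P = {6,8}:  v_{6} + v_{8} = v_{2} + v_{5}  ⇒ sig = (2;(1,1))
  P = {1,3}:  v_{1} + v_{3} = 2·v_{4} + v_{7}  ⇒ sig = (2;(1,2))
  P = {2,3}:  v_{2} + v_{3} = v_{7} + 2·v_{8}  ⇒ sig = (2;(1,2))
  P = {3,5}:  v_{3} + v_{5} = 2·v_{8}  ⇒ sig = (2;(2))
  P = {0,4,7}:  v_{0} + v_{4} + v_{7} = 0  ⇒ sig = (3;())
  P = {4,7,8}:  v_{4} + v_{7} + v_{8} = v_{3}  ⇒ sig = (3;(1))

Sorted signature multiset PRS(X):
{ (2;()),  (2;(1)) ×8,  (2;(1,1)) ×3,  (2;(1,2)) ×2,  (2;(2)),  (3;()),  (3;(1)) }


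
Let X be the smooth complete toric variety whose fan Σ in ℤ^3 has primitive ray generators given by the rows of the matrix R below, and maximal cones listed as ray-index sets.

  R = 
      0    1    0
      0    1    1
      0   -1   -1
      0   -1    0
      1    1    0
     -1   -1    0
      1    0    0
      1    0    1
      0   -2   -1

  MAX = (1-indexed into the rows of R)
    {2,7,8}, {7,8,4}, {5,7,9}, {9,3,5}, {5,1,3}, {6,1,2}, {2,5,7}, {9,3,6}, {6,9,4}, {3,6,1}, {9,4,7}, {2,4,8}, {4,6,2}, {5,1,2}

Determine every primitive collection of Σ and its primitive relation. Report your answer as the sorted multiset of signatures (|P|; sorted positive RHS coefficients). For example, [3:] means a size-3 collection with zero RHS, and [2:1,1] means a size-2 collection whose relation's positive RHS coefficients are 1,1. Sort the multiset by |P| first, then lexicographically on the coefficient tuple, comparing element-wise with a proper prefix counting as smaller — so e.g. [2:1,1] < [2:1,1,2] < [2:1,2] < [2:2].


16 minimal non-faces of Δ(Σ) (on 9 rays):

  P = {1,4}:  v_{1} + v_{4} = 0  ⇒ sig = [2:]
  P = {2,3}:  v_{2} + v_{3} = 0  ⇒ sig = [2:]
  P = {5,6}:  v_{5} + v_{6} = 0  ⇒ sig = [2:]
  P = {1,7}:  v_{1} + v_{7} = v_{5}  ⇒ sig = [2:1]
  P = {1,9}:  v_{1} + v_{9} = v_{3}  ⇒ sig = [2:1]
  P = {2,9}:  v_{2} + v_{9} = v_{4}  ⇒ sig = [2:1]
  P = {3,4}:  v_{3} + v_{4} = v_{9}  ⇒ sig = [2:1]
  P = {4,5}:  v_{4} + v_{5} = v_{7}  ⇒ sig = [2:1]
  P = {6,7}:  v_{6} + v_{7} = v_{4}  ⇒ sig = [2:1]
  P = {1,8}:  v_{1} + v_{8} = v_{2} + v_{7}  ⇒ sig = [2:1,1]
  P = {3,7}:  v_{3} + v_{7} = v_{5} + v_{9}  ⇒ sig = [2:1,1]
  P = {3,8}:  v_{3} + v_{8} = v_{4} + v_{7}  ⇒ sig = [2:1,1]
  P = {5,8}:  v_{5} + v_{8} = v_{2} + 2·v_{7}  ⇒ sig = [2:1,2]
  P = {6,8}:  v_{6} + v_{8} = v_{2} + 2·v_{4}  ⇒ sig = [2:1,2]
  P = {8,9}:  v_{8} + v_{9} = 2·v_{4} + v_{7}  ⇒ sig = [2:1,2]
  P = {2,4,7}:  v_{2} + v_{4} + v_{7} = v_{8}  ⇒ sig = [3:1]

Hence PRS(X_Σ) =
    [2:]
    [2:]
    [2:]
    [2:1]
    [2:1]
    [2:1]
    [2:1]
    [2:1]
    [2:1]
    [2:1,1]
    [2:1,1]
    [2:1,1]
    [2:1,2]
    [2:1,2]
    [2:1,2]
    [3:1]


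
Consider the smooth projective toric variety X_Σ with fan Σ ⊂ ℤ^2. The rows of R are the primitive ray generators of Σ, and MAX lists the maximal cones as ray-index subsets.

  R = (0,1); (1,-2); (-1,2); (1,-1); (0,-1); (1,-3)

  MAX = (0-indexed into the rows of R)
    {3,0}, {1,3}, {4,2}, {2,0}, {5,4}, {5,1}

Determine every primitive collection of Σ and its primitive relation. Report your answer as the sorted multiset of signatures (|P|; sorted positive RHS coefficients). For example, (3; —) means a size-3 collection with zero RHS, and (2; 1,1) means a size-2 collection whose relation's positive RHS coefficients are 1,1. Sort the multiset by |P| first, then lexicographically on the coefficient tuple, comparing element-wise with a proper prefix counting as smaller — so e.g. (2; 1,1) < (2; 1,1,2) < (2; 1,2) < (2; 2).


Minimal non-faces — 9 found among 6 rays, 6 max cones:

  P={0,4}:  v_{0} + v_{4} = 0  ⟹  sig = (2; —)
  P={1,2}:  v_{1} + v_{2} = 0  ⟹  sig = (2; —)
  P={0,1}:  v_{0} + v_{1} = v_{3}  ⟹  sig = (2; 1)
  P={0,5}:  v_{0} + v_{5} = v_{1}  ⟹  sig = (2; 1)
  P={1,4}:  v_{1} + v_{4} = v_{5}  ⟹  sig = (2; 1)
  P={2,3}:  v_{2} + v_{3} = v_{0}  ⟹  sig = (2; 1)
  P={2,5}:  v_{2} + v_{5} = v_{4}  ⟹  sig = (2; 1)
  P={3,4}:  v_{3} + v_{4} = v_{1}  ⟹  sig = (2; 1)
  P={3,5}:  v_{3} + v_{5} = 2·v_{1}  ⟹  sig = (2; 2)

Hence PRS(X_Σ) =
    |P|=2: 9 collections, coeffs (), (), (1), (1), (1), (1), (1), (1), (2)


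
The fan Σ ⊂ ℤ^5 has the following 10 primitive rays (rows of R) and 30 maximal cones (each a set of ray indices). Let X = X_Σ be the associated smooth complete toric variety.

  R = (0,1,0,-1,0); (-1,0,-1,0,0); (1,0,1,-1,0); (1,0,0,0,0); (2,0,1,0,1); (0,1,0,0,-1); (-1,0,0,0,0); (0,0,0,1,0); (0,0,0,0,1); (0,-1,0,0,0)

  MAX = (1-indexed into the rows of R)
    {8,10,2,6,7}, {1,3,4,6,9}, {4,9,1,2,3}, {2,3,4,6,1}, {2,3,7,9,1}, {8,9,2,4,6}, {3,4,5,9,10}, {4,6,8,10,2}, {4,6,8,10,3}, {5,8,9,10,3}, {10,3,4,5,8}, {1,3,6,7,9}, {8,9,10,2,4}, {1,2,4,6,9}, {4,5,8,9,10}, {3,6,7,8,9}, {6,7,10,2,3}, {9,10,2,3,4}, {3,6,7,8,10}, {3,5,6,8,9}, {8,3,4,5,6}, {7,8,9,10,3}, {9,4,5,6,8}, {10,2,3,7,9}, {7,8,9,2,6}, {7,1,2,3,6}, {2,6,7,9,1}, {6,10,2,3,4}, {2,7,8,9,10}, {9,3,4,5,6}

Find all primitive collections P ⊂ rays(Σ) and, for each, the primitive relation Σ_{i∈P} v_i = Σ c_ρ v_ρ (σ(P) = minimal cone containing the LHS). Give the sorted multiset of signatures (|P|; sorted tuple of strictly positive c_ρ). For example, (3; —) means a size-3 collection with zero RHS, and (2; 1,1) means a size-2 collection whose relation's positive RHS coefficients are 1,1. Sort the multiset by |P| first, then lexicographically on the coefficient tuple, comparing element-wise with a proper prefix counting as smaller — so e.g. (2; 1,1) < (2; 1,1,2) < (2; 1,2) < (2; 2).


Σ has 11 primitive collections:

  {4,7}:  v_{4} + v_{7} = 0  →  sig = (2; —)
  {1,8}:  v_{1} + v_{8} = v_{6} + v_{9}  →  sig = (2; 1,1)
  {1,10}:  v_{1} + v_{10} = v_{2} + v_{3}  →  sig = (2; 1,1)
  {2,5}:  v_{2} + v_{5} = v_{4} + v_{9}  →  sig = (2; 1,1)
  {5,7}:  v_{5} + v_{7} = v_{3} + v_{8} + v_{9}  →  sig = (2; 1,1,1)
  {1,5}:  v_{1} + v_{5} = v_{3} + v_{4} + v_{6} + 2·v_{9}  →  sig = (2; 1,1,1,2)
  {2,3,8}:  v_{2} + v_{3} + v_{8} = 0  →  sig = (3; —)
  {6,9,10}:  v_{6} + v_{9} + v_{10} = 0  →  sig = (3; —)
  {5,6,10}:  v_{5} + v_{6} + v_{10} = v_{3} + v_{4} + v_{8}  →  sig = (3; 1,1,1)
  {2,3,6,9}:  v_{2} + v_{3} + v_{6} + v_{9} = v_{1}  →  sig = (4; 1)
  {3,4,8,9}:  v_{3} + v_{4} + v_{8} + v_{9} = v_{5}  →  sig = (4; 1)

Signatures (|P|; sorted positive RHS coefficients), sorted:
{ (2; —),  (2; 1,1) ×3,  (2; 1,1,1),  (2; 1,1,1,2),  (3; —) ×2,  (3; 1,1,1),  (4; 1) ×2 }


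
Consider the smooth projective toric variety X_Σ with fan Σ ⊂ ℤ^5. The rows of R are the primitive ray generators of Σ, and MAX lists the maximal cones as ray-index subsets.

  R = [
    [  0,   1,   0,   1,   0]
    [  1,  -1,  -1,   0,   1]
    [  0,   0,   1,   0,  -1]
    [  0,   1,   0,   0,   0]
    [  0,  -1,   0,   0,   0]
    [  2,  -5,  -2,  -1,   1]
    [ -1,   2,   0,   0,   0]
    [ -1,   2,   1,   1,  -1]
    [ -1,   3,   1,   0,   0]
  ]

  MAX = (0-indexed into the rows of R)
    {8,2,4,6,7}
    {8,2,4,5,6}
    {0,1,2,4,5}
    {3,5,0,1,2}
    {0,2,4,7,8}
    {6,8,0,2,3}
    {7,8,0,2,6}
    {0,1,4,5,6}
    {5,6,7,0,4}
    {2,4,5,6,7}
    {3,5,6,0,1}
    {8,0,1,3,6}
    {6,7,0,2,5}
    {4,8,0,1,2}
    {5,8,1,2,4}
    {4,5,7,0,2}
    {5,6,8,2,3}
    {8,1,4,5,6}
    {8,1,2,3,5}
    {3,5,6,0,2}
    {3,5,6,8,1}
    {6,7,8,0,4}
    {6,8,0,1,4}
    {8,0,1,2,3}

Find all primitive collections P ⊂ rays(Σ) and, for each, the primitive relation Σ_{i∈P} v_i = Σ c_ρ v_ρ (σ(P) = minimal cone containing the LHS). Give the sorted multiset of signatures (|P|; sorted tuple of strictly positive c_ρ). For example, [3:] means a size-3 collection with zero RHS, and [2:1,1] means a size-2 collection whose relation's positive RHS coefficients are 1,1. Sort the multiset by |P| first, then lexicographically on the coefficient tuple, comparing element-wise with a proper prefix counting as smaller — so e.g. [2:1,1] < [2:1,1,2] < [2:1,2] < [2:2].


|primitive collections| = 7. Relations:

  • {3,4}:  v_{3} + v_{4} = 0  ⇒ sig = [2:]
  • {1,7}:  v_{1} + v_{7} = v_{0}  ⇒ sig = [2:1]
  • {3,7}:  v_{3} + v_{7} = v_{0} + v_{2} + v_{6}  ⇒ sig = [2:1,1,1]
  • {5,7,8}:  v_{5} + v_{7} + v_{8} = 0  ⇒ sig = [3:]
  • {0,5,8}:  v_{0} + v_{5} + v_{8} = v_{1}  ⇒ sig = [3:1]
  • {1,2,6}:  v_{1} + v_{2} + v_{6} = v_{3}  ⇒ sig = [3:1]
  • {0,2,4,6}:  v_{0} + v_{2} + v_{4} + v_{6} = v_{7}  ⇒ sig = [4:1]

Signatures (|P|; sorted positive RHS coefficients), sorted:
{ [2:],  [2:1],  [2:1,1,1],  [3:],  [3:1] ×2,  [4:1] }


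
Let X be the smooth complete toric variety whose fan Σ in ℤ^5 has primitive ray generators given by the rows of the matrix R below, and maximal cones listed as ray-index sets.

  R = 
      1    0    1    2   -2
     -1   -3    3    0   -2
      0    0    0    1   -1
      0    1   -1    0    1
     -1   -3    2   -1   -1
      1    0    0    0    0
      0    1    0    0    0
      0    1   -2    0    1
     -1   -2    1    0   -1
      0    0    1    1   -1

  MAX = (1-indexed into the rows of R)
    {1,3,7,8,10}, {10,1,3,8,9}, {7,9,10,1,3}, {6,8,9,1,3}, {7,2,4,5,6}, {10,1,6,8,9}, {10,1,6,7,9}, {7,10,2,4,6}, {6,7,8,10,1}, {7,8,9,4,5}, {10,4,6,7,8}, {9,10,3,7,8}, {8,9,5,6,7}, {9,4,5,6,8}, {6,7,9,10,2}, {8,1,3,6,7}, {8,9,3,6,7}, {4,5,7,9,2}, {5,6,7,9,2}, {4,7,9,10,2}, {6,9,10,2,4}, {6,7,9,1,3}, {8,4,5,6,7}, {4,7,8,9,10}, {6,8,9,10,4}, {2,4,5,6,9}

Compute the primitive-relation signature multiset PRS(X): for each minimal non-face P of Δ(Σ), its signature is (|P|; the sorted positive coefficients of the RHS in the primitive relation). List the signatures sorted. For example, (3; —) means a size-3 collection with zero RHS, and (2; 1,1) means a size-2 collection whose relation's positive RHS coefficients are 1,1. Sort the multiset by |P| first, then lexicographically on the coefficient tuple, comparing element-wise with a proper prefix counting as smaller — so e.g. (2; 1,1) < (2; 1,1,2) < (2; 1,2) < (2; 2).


The 12 primitive collections of Σ (r=10, n=5):

  P={2,8}:  v_{2} + v_{8} = v_{9} ; sig = (2; 1)
  P={5,10}:  v_{5} + v_{10} = v_{2} ; sig = (2; 1)
  P={3,4}:  v_{3} + v_{4} = v_{8} + v_{10} ; sig = (2; 1,1)
  P={2,3}:  v_{2} + v_{3} = v_{6} + v_{7} + 2·v_{9} + v_{10} ; sig = (2; 1,1,1,2)
  P={1,4}:  v_{1} + v_{4} = v_{6} + v_{8} + 2·v_{10} ; sig = (2; 1,1,2)
  P={3,5}:  v_{3} + v_{5} = v_{6} + v_{7} + 2·v_{9} ; sig = (2; 1,1,2)
  P={1,5}:  v_{1} + v_{5} = 2·v_{6} + v_{7} + 2·v_{9} + v_{10} ; sig = (2; 1,1,2,2)
  P={1,2}:  v_{1} + v_{2} = 2·v_{6} + v_{7} + 2·v_{9} + 2·v_{10} ; sig = (2; 1,2,2,2)
  P={3,6,10}:  v_{3} + v_{6} + v_{10} = v_{1} ; sig = (3; 1)
  P={4,6,7,9}:  v_{4} + v_{6} + v_{7} + v_{9} = 0 ; sig = (4; —)
  P={1,7,8,9}:  v_{1} + v_{7} + v_{8} + v_{9} = 2·v_{3} ; sig = (4; 2)
  P={6,7,8,9,10}:  v_{6} + v_{7} + v_{8} + v_{9} + v_{10} = v_{3} ; sig = (5; 1)

so the primitive-relation signature multiset is
    |P|=2: 8 collections, coeffs (1), (1), (1,1), (1,1,1,2), (1,1,2), (1,1,2), (1,1,2,2), (1,2,2,2)
    |P|=3: 1 collection, coeffs (1)
    |P|=4: 2 collections, coeffs (), (2)
    |P|=5: 1 collection, coeffs (1)


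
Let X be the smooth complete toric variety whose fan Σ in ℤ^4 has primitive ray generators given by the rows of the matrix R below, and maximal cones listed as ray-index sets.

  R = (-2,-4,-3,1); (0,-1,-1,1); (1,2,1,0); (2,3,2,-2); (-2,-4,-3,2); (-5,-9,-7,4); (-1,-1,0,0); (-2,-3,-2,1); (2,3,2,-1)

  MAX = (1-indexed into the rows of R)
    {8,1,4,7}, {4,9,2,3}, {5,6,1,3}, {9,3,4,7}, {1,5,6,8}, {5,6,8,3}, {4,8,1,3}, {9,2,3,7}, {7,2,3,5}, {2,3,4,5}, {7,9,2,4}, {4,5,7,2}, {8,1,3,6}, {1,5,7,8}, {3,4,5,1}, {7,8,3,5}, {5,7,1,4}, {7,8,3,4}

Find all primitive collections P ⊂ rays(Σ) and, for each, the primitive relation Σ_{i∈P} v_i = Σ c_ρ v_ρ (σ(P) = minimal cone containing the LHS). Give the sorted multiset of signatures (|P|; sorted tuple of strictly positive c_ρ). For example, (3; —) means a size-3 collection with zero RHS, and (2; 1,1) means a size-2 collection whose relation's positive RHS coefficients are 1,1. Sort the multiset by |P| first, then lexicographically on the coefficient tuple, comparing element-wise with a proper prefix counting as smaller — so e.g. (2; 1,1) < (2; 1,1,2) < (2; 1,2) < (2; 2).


Δ(Σ) — 9 vertices, 14 min non-faces:

  {8,9}:  v_{8} + v_{9} = 0  so sig = (2; —)
  {2,8}:  v_{2} + v_{8} = v_{5}  so sig = (2; 1)
  {5,9}:  v_{5} + v_{9} = v_{2}  so sig = (2; 1)
  {1,9}:  v_{1} + v_{9} = v_{4} + v_{5}  so sig = (2; 1,1)
  {6,9}:  v_{6} + v_{9} = v_{1} + v_{3} + v_{5}  so sig = (2; 1,1,1)
  {2,6}:  v_{2} + v_{6} = v_{1} + v_{3} + 2·v_{5}  so sig = (2; 1,1,2)
  {1,2}:  v_{1} + v_{2} = v_{4} + 2·v_{5}  so sig = (2; 1,2)
  {4,6}:  v_{4} + v_{6} = 2·v_{1} + v_{3}  so sig = (2; 1,2)
  {6,7}:  v_{6} + v_{7} = v_{5} + 2·v_{8}  so sig = (2; 1,2)
  {1,3,7}:  v_{1} + v_{3} + v_{7} = v_{8}  so sig = (3; 1)
  {4,5,8}:  v_{4} + v_{5} + v_{8} = v_{1}  so sig = (3; 1)
  {3,4,5,7}:  v_{3} + v_{4} + v_{5} + v_{7} = 0  so sig = (4; —)
  {1,3,5,8}:  v_{1} + v_{3} + v_{5} + v_{8} = v_{6}  so sig = (4; 1)
  {2,3,4,7}:  v_{2} + v_{3} + v_{4} + v_{7} = v_{9}  so sig = (4; 1)

so the primitive-relation signature multiset is
    |P|=2: 9 collections, coeffs (), (1), (1), (1,1), (1,1,1), (1,1,2), (1,2), (1,2), (1,2)
    |P|=3: 2 collections, coeffs (1), (1)
    |P|=4: 3 collections, coeffs (), (1), (1)


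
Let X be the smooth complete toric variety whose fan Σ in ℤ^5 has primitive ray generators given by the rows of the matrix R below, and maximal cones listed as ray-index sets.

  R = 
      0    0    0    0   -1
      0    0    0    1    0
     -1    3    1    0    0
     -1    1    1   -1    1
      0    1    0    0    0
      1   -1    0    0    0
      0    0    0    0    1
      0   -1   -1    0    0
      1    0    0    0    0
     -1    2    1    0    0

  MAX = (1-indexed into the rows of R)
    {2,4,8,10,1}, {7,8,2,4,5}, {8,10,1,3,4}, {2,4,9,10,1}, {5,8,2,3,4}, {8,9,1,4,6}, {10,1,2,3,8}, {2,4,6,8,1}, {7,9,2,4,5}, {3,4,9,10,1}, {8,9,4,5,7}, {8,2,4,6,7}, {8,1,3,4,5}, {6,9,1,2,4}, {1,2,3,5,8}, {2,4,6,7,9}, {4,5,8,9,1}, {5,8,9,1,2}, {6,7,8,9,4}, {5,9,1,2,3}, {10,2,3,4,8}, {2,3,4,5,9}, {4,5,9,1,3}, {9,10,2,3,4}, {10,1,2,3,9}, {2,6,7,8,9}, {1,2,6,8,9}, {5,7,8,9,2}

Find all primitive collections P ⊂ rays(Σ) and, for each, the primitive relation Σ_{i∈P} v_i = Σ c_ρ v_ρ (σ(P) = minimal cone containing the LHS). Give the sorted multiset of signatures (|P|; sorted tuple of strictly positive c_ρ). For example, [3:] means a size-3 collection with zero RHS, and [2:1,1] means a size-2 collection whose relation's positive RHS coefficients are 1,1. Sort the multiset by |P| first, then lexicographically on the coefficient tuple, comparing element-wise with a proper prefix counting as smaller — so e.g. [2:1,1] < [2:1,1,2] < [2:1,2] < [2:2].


Minimal non-faces — 12 found among 10 rays, 28 max cones:

  • {1,7}:  v_{1} + v_{7} = 0  ⟹  sig = [2:]
  • {5,6}:  v_{5} + v_{6} = v_{9}  ⟹  sig = [2:1]
  • {5,10}:  v_{5} + v_{10} = v_{3}  ⟹  sig = [2:1]
  • {3,6}:  v_{3} + v_{6} = v_{9} + v_{10}  ⟹  sig = [2:1,1]
  • {7,10}:  v_{7} + v_{10} = v_{2} + v_{4} + v_{5}  ⟹  sig = [2:1,1,1]
  • {6,10}:  v_{6} + v_{10} = v_{1} + v_{2} + v_{4} + v_{9}  ⟹  sig = [2:1,1,1,1]
  • {3,7}:  v_{3} + v_{7} = v_{2} + v_{4} + 2·v_{5}  ⟹  sig = [2:1,1,2]
  • {8,9,10}:  v_{8} + v_{9} + v_{10} = v_{5}  ⟹  sig = [3:1]
  • {3,8,9}:  v_{3} + v_{8} + v_{9} = 2·v_{5}  ⟹  sig = [3:2]
  • {1,2,4,5}:  v_{1} + v_{2} + v_{4} + v_{5} = v_{10}  ⟹  sig = [4:1]
  • {2,4,8,9}:  v_{2} + v_{4} + v_{8} + v_{9} = v_{7}  ⟹  sig = [4:1]
  • {1,2,3,4}:  v_{1} + v_{2} + v_{3} + v_{4} = 2·v_{10}  ⟹  sig = [4:2]

so the primitive-relation signature multiset is
[[2:], [2:1], [2:1], [2:1,1], [2:1,1,1], [2:1,1,1,1], [2:1,1,2], [3:1], [3:2], [4:1], [4:1], [4:2]]


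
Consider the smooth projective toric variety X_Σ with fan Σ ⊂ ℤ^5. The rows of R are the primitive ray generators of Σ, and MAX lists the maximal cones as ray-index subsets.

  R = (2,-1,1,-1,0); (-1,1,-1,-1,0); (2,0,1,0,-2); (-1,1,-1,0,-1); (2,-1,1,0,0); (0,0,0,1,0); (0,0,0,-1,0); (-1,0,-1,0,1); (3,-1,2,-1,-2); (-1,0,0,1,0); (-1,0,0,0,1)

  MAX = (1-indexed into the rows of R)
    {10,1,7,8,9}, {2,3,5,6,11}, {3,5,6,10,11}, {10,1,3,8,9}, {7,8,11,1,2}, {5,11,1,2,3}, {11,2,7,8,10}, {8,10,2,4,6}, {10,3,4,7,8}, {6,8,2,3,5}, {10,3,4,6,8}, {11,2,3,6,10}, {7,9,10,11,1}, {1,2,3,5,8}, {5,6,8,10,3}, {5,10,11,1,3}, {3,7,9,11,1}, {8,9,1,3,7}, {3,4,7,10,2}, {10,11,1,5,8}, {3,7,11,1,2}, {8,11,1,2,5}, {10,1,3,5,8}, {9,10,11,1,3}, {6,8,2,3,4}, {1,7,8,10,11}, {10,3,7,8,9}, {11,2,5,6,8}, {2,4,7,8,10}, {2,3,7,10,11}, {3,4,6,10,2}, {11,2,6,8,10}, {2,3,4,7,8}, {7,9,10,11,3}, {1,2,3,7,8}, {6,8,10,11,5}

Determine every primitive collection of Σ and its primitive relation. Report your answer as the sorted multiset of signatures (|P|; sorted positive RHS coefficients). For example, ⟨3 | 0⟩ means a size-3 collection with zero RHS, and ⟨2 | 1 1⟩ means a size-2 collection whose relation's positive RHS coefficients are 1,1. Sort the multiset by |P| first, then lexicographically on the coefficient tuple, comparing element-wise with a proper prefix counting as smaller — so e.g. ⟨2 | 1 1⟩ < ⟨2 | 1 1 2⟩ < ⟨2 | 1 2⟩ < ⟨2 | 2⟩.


16 minimal non-faces of Δ(Σ) (on 11 rays):

  {6,7}:  v_{6} + v_{7} = 0 ; sig = ⟨2 | 0⟩
  {1,6}:  v_{1} + v_{6} = v_{5} ; sig = ⟨2 | 1⟩
  {5,7}:  v_{5} + v_{7} = v_{1} ; sig = ⟨2 | 1⟩
  {4,5}:  v_{4} + v_{5} = v_{3} + v_{8} ; sig = ⟨2 | 1 1⟩
  {4,11}:  v_{4} + v_{11} = v_{2} + v_{10} ; sig = ⟨2 | 1 1⟩
  {1,4}:  v_{1} + v_{4} = v_{3} + v_{7} + v_{8} ; sig = ⟨2 | 1 1 1⟩
  {6,9}:  v_{6} + v_{9} = v_{1} + v_{3} + v_{10} ; sig = ⟨2 | 1 1 1⟩
  {5,9}:  v_{5} + v_{9} = 2·v_{1} + v_{3} + v_{10} ; sig = ⟨2 | 1 1 2⟩
  {4,9}:  v_{4} + v_{9} = 2·v_{3} + 2·v_{7} + v_{8} + v_{10} ; sig = ⟨2 | 1 1 2 2⟩
  {2,9}:  v_{2} + v_{9} = v_{3} + 2·v_{7} ; sig = ⟨2 | 1 2⟩
  {2,5,10}:  v_{2} + v_{5} + v_{10} = 0 ; sig = ⟨3 | 0⟩
  {3,8,11}:  v_{3} + v_{8} + v_{11} = 0 ; sig = ⟨3 | 0⟩
  {1,2,10}:  v_{1} + v_{2} + v_{10} = v_{7} ; sig = ⟨3 | 1⟩
  {8,9,11}:  v_{8} + v_{9} + v_{11} = v_{1} + v_{7} + v_{10} ; sig = ⟨3 | 1 1 1⟩
  {1,3,7,10}:  v_{1} + v_{3} + v_{7} + v_{10} = v_{9} ; sig = ⟨4 | 1⟩
  {2,3,8,10}:  v_{2} + v_{3} + v_{8} + v_{10} = v_{4} ; sig = ⟨4 | 1⟩

Sorted signature multiset PRS(X):
    ⟨2 | 0⟩
    ⟨2 | 1⟩
    ⟨2 | 1⟩
    ⟨2 | 1 1⟩
    ⟨2 | 1 1⟩
    ⟨2 | 1 1 1⟩
    ⟨2 | 1 1 1⟩
    ⟨2 | 1 1 2⟩
    ⟨2 | 1 1 2 2⟩
    ⟨2 | 1 2⟩
    ⟨3 | 0⟩
    ⟨3 | 0⟩
    ⟨3 | 1⟩
    ⟨3 | 1 1 1⟩
    ⟨4 | 1⟩
    ⟨4 | 1⟩


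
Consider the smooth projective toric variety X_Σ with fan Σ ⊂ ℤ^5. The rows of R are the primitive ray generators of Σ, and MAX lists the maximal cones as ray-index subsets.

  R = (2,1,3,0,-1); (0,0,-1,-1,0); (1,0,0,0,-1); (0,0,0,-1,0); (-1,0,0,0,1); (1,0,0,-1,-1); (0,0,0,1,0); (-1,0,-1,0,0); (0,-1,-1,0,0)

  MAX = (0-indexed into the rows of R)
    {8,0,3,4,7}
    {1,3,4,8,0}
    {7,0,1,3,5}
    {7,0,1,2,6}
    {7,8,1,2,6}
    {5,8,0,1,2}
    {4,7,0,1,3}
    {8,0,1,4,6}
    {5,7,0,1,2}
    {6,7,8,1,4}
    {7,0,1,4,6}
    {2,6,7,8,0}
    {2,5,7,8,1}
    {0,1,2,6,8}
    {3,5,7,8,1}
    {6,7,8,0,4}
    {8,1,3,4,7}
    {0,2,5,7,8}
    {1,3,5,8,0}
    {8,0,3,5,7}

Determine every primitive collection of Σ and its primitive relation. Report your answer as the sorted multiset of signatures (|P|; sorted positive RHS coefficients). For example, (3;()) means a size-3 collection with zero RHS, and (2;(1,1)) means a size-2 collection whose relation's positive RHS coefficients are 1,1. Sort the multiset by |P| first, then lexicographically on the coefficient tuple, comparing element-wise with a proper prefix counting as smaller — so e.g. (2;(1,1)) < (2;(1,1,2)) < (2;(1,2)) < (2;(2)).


6 collections generate NE(X_Σ); each relation:

  P = {2,4}:  v_{2} + v_{4} = 0  ⇒ sig = (2;())
  P = {3,6}:  v_{3} + v_{6} = 0  ⇒ sig = (2;())
  P = {2,3}:  v_{2} + v_{3} = v_{5}  ⇒ sig = (2;(1))
  P = {4,5}:  v_{4} + v_{5} = v_{3}  ⇒ sig = (2;(1))
  P = {5,6}:  v_{5} + v_{6} = v_{2}  ⇒ sig = (2;(1))
  P = {0,1,7,8}:  v_{0} + v_{1} + v_{7} + v_{8} = v_{5}  ⇒ sig = (4;(1))

Hence PRS(X_Σ) =
[(2;()), (2;()), (2;(1)), (2;(1)), (2;(1)), (4;(1))]


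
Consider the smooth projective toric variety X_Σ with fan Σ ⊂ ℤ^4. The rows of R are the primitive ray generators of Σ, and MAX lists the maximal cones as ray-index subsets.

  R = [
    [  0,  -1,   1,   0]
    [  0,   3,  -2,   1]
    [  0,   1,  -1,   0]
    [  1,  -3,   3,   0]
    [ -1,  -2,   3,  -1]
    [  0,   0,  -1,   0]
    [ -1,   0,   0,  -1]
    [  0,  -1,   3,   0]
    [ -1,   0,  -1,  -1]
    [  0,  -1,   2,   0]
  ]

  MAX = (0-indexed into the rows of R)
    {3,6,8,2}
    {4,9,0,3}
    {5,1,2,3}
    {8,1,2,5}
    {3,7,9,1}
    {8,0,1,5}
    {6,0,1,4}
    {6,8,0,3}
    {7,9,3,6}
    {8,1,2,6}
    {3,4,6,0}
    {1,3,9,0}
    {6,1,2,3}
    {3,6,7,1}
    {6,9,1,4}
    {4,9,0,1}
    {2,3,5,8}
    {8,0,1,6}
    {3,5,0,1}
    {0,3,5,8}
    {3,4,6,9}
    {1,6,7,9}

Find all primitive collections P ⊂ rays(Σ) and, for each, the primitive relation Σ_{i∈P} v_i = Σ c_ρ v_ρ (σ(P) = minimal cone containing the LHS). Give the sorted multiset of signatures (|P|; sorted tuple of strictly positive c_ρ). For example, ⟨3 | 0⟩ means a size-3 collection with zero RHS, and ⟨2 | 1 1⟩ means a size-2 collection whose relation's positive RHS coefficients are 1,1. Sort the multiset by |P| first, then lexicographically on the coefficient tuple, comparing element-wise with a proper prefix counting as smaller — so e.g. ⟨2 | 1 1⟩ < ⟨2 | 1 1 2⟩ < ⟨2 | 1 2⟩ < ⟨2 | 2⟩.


Σ has 18 primitive collections:

  {0,2}:  v_{0} + v_{2} = 0  ⇒ sig = ⟨2 | 0⟩
  {5,6}:  v_{5} + v_{6} = v_{8}  ⇒ sig = ⟨2 | 1⟩
  {5,7}:  v_{5} + v_{7} = v_{9}  ⇒ sig = ⟨2 | 1⟩
  {5,9}:  v_{5} + v_{9} = v_{0}  ⇒ sig = ⟨2 | 1⟩
  {2,4}:  v_{2} + v_{4} = v_{6} + v_{9}  ⇒ sig = ⟨2 | 1 1⟩
  {7,8}:  v_{7} + v_{8} = v_{6} + v_{9}  ⇒ sig = ⟨2 | 1 1⟩
  {8,9}:  v_{8} + v_{9} = v_{0} + v_{6}  ⇒ sig = ⟨2 | 1 1⟩
  {2,9}:  v_{2} + v_{9} = v_{1} + v_{3} + v_{6}  ⇒ sig = ⟨2 | 1 1 1⟩
  {4,5}:  v_{4} + v_{5} = 2·v_{0} + v_{6}  ⇒ sig = ⟨2 | 1 2⟩
  {4,7}:  v_{4} + v_{7} = v_{6} + 3·v_{9}  ⇒ sig = ⟨2 | 1 3⟩
  {0,7}:  v_{0} + v_{7} = 2·v_{9}  ⇒ sig = ⟨2 | 2⟩
  {4,8}:  v_{4} + v_{8} = 2·v_{0} + 2·v_{6}  ⇒ sig = ⟨2 | 2 2⟩
  {2,7}:  v_{2} + v_{7} = 2·v_{1} + 2·v_{3} + 2·v_{6}  ⇒ sig = ⟨2 | 2 2 2⟩
  {1,3,8}:  v_{1} + v_{3} + v_{8} = 0  ⇒ sig = ⟨3 | 0⟩
  {0,6,9}:  v_{0} + v_{6} + v_{9} = v_{4}  ⇒ sig = ⟨3 | 1⟩
  {1,3,4}:  v_{1} + v_{3} + v_{4} = 2·v_{9}  ⇒ sig = ⟨3 | 2⟩
  {0,1,3,6}:  v_{0} + v_{1} + v_{3} + v_{6} = v_{9}  ⇒ sig = ⟨4 | 1⟩
  {1,3,6,9}:  v_{1} + v_{3} + v_{6} + v_{9} = v_{7}  ⇒ sig = ⟨4 | 1⟩

Signatures (|P|; sorted positive RHS coefficients), sorted:
    |P|=2: 13 collections, coeffs (), (1), (1), (1), (1,1), (1,1), (1,1), (1,1,1), (1,2), (1,3), (2), (2,2), (2,2,2)
    |P|=3: 3 collections, coeffs (), (1), (2)
    |P|=4: 2 collections, coeffs (1), (1)


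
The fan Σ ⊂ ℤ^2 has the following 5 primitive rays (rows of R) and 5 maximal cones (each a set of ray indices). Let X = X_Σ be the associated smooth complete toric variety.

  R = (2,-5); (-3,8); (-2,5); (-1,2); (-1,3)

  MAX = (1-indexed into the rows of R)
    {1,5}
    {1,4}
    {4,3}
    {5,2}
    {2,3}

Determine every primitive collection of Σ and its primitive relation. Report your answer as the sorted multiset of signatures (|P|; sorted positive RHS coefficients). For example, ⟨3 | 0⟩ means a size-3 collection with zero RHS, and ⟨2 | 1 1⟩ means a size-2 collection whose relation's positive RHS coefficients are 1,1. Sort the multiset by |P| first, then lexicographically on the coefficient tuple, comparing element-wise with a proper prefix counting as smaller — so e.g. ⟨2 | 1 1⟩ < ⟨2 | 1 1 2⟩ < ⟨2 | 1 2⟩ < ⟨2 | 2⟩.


Δ(Σ) — 5 vertices, 5 min non-faces:

  • {1,3}:  v_{1} + v_{3} = 0  →  sig = ⟨2 | 0⟩
  • {1,2}:  v_{1} + v_{2} = v_{5}  →  sig = ⟨2 | 1⟩
  • {3,5}:  v_{3} + v_{5} = v_{2}  →  sig = ⟨2 | 1⟩
  • {4,5}:  v_{4} + v_{5} = v_{3}  →  sig = ⟨2 | 1⟩
  • {2,4}:  v_{2} + v_{4} = 2·v_{3}  →  sig = ⟨2 | 2⟩

Hence PRS(X_Σ) =
{ ⟨2 | 0⟩,  ⟨2 | 1⟩ ×3,  ⟨2 | 2⟩ }


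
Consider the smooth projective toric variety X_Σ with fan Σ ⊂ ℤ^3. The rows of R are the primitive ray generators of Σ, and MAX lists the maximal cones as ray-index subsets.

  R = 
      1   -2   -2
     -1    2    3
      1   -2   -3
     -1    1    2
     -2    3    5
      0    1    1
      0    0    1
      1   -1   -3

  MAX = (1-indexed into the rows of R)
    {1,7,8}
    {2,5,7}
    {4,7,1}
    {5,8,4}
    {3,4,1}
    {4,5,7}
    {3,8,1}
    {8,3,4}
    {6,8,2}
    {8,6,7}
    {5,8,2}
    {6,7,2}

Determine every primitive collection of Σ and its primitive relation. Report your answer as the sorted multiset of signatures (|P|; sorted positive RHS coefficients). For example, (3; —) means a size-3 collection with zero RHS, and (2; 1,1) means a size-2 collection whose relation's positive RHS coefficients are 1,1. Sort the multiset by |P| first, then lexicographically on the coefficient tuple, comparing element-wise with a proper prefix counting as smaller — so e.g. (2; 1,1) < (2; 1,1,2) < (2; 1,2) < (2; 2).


|primitive collections| = 14. Relations:

  P = {2,3}:  v_{2} + v_{3} = 0  ⇒ sig = (2; —)
  P = {1,2}:  v_{1} + v_{2} = v_{7}  ⇒ sig = (2; 1)
  P = {2,4}:  v_{2} + v_{4} = v_{5}  ⇒ sig = (2; 1)
  P = {3,5}:  v_{3} + v_{5} = v_{4}  ⇒ sig = (2; 1)
  P = {3,7}:  v_{3} + v_{7} = v_{1}  ⇒ sig = (2; 1)
  P = {4,6}:  v_{4} + v_{6} = v_{2}  ⇒ sig = (2; 1)
  P = {1,5}:  v_{1} + v_{5} = v_{4} + v_{7}  ⇒ sig = (2; 1,1)
  P = {3,6}:  v_{3} + v_{6} = v_{7} + v_{8}  ⇒ sig = (2; 1,1)
  P = {1,6}:  v_{1} + v_{6} = 2·v_{7} + v_{8}  ⇒ sig = (2; 1,2)
  P = {5,6}:  v_{5} + v_{6} = 2·v_{2}  ⇒ sig = (2; 2)
  P = {4,7,8}:  v_{4} + v_{7} + v_{8} = 0  ⇒ sig = (3; —)
  P = {1,4,8}:  v_{1} + v_{4} + v_{8} = v_{3}  ⇒ sig = (3; 1)
  P = {2,7,8}:  v_{2} + v_{7} + v_{8} = v_{6}  ⇒ sig = (3; 1)
  P = {5,7,8}:  v_{5} + v_{7} + v_{8} = v_{2}  ⇒ sig = (3; 1)

Sorted signature multiset PRS(X):
    |P|=2: 10 collections, coeffs (), (1), (1), (1), (1), (1), (1,1), (1,1), (1,2), (2)
    |P|=3: 4 collections, coeffs (), (1), (1), (1)


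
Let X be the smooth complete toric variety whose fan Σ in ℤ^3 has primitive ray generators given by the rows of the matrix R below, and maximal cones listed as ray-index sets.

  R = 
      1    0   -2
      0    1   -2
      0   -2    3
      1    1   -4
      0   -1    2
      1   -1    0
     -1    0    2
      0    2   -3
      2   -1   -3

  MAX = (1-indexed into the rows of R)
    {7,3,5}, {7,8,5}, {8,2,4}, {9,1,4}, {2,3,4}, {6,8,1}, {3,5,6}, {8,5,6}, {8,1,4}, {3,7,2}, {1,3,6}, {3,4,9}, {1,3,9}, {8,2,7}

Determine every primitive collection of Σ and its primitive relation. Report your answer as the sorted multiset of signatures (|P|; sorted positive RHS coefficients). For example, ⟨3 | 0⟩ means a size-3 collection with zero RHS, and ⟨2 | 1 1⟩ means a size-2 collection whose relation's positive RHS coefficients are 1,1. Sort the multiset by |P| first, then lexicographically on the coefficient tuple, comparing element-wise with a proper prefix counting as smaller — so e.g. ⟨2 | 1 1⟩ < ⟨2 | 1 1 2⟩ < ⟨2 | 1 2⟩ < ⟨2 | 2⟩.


16 minimal non-faces of Δ(Σ) (on 9 rays):

  {1,7}:  v_{1} + v_{7} = 0  so sig = ⟨2 | 0⟩
  {2,5}:  v_{2} + v_{5} = 0  so sig = ⟨2 | 0⟩
  {3,8}:  v_{3} + v_{8} = 0  so sig = ⟨2 | 0⟩
  {1,2}:  v_{1} + v_{2} = v_{4}  so sig = ⟨2 | 1⟩
  {1,5}:  v_{1} + v_{5} = v_{6}  so sig = ⟨2 | 1⟩
  {2,6}:  v_{2} + v_{6} = v_{1}  so sig = ⟨2 | 1⟩
  {4,5}:  v_{4} + v_{5} = v_{1}  so sig = ⟨2 | 1⟩
  {4,7}:  v_{4} + v_{7} = v_{2}  so sig = ⟨2 | 1⟩
  {6,7}:  v_{6} + v_{7} = v_{5}  so sig = ⟨2 | 1⟩
  {7,9}:  v_{7} + v_{9} = v_{3} + v_{4}  so sig = ⟨2 | 1 1⟩
  {8,9}:  v_{8} + v_{9} = v_{1} + v_{4}  so sig = ⟨2 | 1 1⟩
  {2,9}:  v_{2} + v_{9} = v_{3} + 2·v_{4}  so sig = ⟨2 | 1 2⟩
  {5,9}:  v_{5} + v_{9} = 2·v_{1} + v_{3}  so sig = ⟨2 | 1 2⟩
  {6,9}:  v_{6} + v_{9} = 3·v_{1} + v_{3}  so sig = ⟨2 | 1 3⟩
  {4,6}:  v_{4} + v_{6} = 2·v_{1}  so sig = ⟨2 | 2⟩
  {1,3,4}:  v_{1} + v_{3} + v_{4} = v_{9}  so sig = ⟨3 | 1⟩

Hence PRS(X_Σ) =
[⟨2 | 0⟩, ⟨2 | 0⟩, ⟨2 | 0⟩, ⟨2 | 1⟩, ⟨2 | 1⟩, ⟨2 | 1⟩, ⟨2 | 1⟩, ⟨2 | 1⟩, ⟨2 | 1⟩, ⟨2 | 1 1⟩, ⟨2 | 1 1⟩, ⟨2 | 1 2⟩, ⟨2 | 1 2⟩, ⟨2 | 1 3⟩, ⟨2 | 2⟩, ⟨3 | 1⟩]


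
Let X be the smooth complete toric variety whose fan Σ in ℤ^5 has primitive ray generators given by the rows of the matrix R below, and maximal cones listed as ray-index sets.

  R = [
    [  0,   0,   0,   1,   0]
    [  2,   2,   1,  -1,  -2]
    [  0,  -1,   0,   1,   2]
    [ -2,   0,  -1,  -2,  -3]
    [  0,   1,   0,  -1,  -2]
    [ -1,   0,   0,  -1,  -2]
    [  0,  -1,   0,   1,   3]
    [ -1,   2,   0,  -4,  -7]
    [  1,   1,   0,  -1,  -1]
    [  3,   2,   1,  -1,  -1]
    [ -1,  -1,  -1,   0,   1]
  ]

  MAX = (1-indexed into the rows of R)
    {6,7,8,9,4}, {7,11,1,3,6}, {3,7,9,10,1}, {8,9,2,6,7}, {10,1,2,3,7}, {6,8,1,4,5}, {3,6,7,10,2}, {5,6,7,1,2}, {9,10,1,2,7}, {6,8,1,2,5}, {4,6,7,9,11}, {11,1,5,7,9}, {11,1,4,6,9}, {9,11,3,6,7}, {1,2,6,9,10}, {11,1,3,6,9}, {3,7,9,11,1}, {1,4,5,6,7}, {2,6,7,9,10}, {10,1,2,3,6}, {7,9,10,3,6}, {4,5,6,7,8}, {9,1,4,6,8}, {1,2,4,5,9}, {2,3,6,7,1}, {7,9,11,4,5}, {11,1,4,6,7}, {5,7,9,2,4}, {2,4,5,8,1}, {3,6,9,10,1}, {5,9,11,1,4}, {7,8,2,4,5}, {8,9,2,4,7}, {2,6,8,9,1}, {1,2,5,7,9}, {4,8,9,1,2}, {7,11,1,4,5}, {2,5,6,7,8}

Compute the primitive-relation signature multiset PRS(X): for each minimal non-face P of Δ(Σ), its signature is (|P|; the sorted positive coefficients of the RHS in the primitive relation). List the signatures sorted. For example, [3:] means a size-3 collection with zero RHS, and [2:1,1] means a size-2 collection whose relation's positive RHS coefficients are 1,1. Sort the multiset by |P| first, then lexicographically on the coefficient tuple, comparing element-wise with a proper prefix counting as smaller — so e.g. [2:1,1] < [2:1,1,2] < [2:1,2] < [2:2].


19 minimal non-faces of Δ(Σ) (on 11 rays):

  P = {3,5}:  v_{3} + v_{5} = 0  so sig = [2:]
  P = {2,11}:  v_{2} + v_{11} = v_{9}  so sig = [2:1]
  P = {3,4}:  v_{3} + v_{4} = v_{6} + v_{11}  so sig = [2:1,1]
  P = {5,10}:  v_{5} + v_{10} = v_{2} + v_{9}  so sig = [2:1,1]
  P = {8,11}:  v_{8} + v_{11} = v_{4} + v_{6} + v_{9}  so sig = [2:1,1,1]
  P = {3,8}:  v_{3} + v_{8} = 2·v_{6} + v_{9}  so sig = [2:1,2]
  P = {4,10}:  v_{4} + v_{10} = v_{6} + 2·v_{9}  so sig = [2:1,2]
  P = {10,11}:  v_{10} + v_{11} = v_{3} + 2·v_{9}  so sig = [2:1,2]
  P = {8,10}:  v_{8} + v_{10} = v_{2} + 2·v_{6} + 2·v_{9}  so sig = [2:1,2,2]
  P = {2,3,9}:  v_{2} + v_{3} + v_{9} = v_{10}  so sig = [3:1]
  P = {2,4,6}:  v_{2} + v_{4} + v_{6} = v_{8}  so sig = [3:1]
  P = {5,6,11}:  v_{5} + v_{6} + v_{11} = v_{4}  so sig = [3:1]
  P = {1,7,8}:  v_{1} + v_{7} + v_{8} = v_{5} + v_{6}  so sig = [3:1,1]
  P = {5,6,9}:  v_{5} + v_{6} + v_{9} = v_{2} + v_{4}  so sig = [3:1,1]
  P = {5,8,9}:  v_{5} + v_{8} + v_{9} = 2·v_{2} + 2·v_{4}  so sig = [3:2,2]
  P = {1,6,7,9}:  v_{1} + v_{6} + v_{7} + v_{9} = 0  so sig = [4:]
  P = {1,2,4,7}:  v_{1} + v_{2} + v_{4} + v_{7} = v_{5}  so sig = [4:1]
  P = {1,4,7,9}:  v_{1} + v_{4} + v_{7} + v_{9} = v_{5} + v_{11}  so sig = [4:1,1]
  P = {1,6,7,10}:  v_{1} + v_{6} + v_{7} + v_{10} = v_{2} + v_{3}  so sig = [4:1,1]

Sorted signature multiset PRS(X):
    |P|=2: 9 collections, coeffs (), (1), (1,1), (1,1), (1,1,1), (1,2), (1,2), (1,2), (1,2,2)
    |P|=3: 6 collections, coeffs (1), (1), (1), (1,1), (1,1), (2,2)
    |P|=4: 4 collections, coeffs (), (1), (1,1), (1,1)


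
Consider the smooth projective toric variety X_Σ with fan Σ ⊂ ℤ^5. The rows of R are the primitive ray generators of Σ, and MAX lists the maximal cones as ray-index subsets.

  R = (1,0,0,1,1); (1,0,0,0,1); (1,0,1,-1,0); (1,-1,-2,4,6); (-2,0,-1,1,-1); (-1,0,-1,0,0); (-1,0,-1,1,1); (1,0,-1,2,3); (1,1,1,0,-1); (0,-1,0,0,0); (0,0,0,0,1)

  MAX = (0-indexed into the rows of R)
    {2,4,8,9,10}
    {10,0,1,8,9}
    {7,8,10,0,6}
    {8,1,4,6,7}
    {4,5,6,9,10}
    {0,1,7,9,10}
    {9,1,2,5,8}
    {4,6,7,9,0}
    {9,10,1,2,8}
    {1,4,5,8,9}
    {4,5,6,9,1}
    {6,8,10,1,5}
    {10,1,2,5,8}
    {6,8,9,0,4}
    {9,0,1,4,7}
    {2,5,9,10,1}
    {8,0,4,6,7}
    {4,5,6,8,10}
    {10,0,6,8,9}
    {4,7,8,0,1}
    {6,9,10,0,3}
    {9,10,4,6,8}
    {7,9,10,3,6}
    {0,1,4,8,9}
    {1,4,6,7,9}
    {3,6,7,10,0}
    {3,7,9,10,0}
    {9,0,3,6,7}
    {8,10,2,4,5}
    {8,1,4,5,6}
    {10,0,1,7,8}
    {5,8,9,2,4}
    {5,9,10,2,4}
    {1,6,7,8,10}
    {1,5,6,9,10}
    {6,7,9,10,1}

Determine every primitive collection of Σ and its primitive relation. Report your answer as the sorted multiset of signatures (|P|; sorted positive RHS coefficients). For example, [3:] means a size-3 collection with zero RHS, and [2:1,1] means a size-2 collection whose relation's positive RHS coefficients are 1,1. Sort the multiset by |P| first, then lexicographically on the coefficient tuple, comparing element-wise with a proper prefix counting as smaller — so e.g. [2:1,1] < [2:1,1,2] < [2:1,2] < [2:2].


The 20 primitive collections of Σ (r=11, n=5):

  P={2,6}:  v_{2} + v_{6} = v_{10}  ⇒ sig = [2:1]
  P={2,7}:  v_{2} + v_{7} = v_{0} + v_{1} + v_{10}  ⇒ sig = [2:1,1,1]
  P={0,2}:  v_{0} + v_{2} = v_{1} + v_{8} + v_{9} + v_{10}  ⇒ sig = [2:1,1,1,1]
  P={2,3}:  v_{2} + v_{3} = v_{0} + v_{7} + v_{9} + 2·v_{10}  ⇒ sig = [2:1,1,1,2]
  P={3,5}:  v_{3} + v_{5} = v_{1} + 2·v_{6} + v_{7} + v_{9}  ⇒ sig = [2:1,1,1,2]
  P={1,3}:  v_{1} + v_{3} = 2·v_{7} + v_{9} + v_{10}  ⇒ sig = [2:1,1,2]
  P={3,8}:  v_{3} + v_{8} = 3·v_{0} + v_{6} + v_{10}  ⇒ sig = [2:1,1,3]
  P={5,7}:  v_{5} + v_{7} = 3·v_{1} + v_{4} + v_{6}  ⇒ sig = [2:1,1,3]
  P={0,5}:  v_{0} + v_{5} = 2·v_{1} + v_{4}  ⇒ sig = [2:1,2]
  P={3,4}:  v_{3} + v_{4} = 2·v_{0} + 3·v_{6} + v_{9}  ⇒ sig = [2:1,2,3]
  P={1,2,4}:  v_{1} + v_{2} + v_{4} = 0  ⇒ sig = [3:]
  P={0,1,6}:  v_{0} + v_{1} + v_{6} = v_{7}  ⇒ sig = [3:1]
  P={1,4,10}:  v_{1} + v_{4} + v_{10} = v_{6}  ⇒ sig = [3:1]
  P={0,4,10}:  v_{0} + v_{4} + v_{10} = 2·v_{6} + v_{8} + v_{9}  ⇒ sig = [3:1,1,2]
  P={4,7,10}:  v_{4} + v_{7} + v_{10} = v_{0} + 2·v_{6}  ⇒ sig = [3:1,2]
  P={7,8,9}:  v_{7} + v_{8} + v_{9} = 2·v_{0}  ⇒ sig = [3:2]
  P={5,8,9,10}:  v_{5} + v_{8} + v_{9} + v_{10} = 0  ⇒ sig = [4:]
  P={1,6,8,9}:  v_{1} + v_{6} + v_{8} + v_{9} = v_{0}  ⇒ sig = [4:1]
  P={5,6,8,9}:  v_{5} + v_{6} + v_{8} + v_{9} = v_{1} + v_{4}  ⇒ sig = [4:1,1]
  P={0,6,7,9,10}:  v_{0} + v_{6} + v_{7} + v_{9} + v_{10} = v_{3}  ⇒ sig = [5:1]

Sorted signature multiset PRS(X):
{ [2:1],  [2:1,1,1],  [2:1,1,1,1],  [2:1,1,1,2] ×2,  [2:1,1,2],  [2:1,1,3] ×2,  [2:1,2],  [2:1,2,3],  [3:],  [3:1] ×2,  [3:1,1,2],  [3:1,2],  [3:2],  [4:],  [4:1],  [4:1,1],  [5:1] }


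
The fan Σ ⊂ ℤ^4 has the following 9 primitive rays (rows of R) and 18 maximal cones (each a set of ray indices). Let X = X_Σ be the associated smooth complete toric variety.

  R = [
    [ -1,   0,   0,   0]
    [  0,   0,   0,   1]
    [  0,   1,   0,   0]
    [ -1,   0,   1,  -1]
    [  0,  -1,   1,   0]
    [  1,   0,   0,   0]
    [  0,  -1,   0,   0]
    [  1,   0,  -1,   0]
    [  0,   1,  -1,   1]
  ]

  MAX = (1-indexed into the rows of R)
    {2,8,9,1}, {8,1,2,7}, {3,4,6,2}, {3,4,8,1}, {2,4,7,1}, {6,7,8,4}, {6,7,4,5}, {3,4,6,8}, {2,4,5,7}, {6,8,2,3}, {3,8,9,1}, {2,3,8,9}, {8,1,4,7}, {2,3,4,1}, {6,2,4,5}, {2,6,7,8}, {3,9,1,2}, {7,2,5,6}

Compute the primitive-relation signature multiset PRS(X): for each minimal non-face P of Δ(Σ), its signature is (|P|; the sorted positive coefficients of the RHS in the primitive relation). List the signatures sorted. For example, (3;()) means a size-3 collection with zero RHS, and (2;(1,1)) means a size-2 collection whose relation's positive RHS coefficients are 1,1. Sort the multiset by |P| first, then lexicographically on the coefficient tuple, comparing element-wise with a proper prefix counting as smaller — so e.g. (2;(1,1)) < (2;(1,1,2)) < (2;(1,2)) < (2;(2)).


Minimal non-faces — 12 found among 9 rays, 18 max cones:

  P={1,6}:  v_{1} + v_{6} = 0 — sig = (2;())
  P={3,7}:  v_{3} + v_{7} = 0 — sig = (2;())
  P={5,9}:  v_{5} + v_{9} = v_{2} — sig = (2;(1))
  P={4,9}:  v_{4} + v_{9} = v_{1} + v_{3} — sig = (2;(1,1))
  P={5,8}:  v_{5} + v_{8} = v_{6} + v_{7} — sig = (2;(1,1))
  P={1,5}:  v_{1} + v_{5} = v_{2} + v_{4} + v_{7} — sig = (2;(1,1,1))
  P={3,5}:  v_{3} + v_{5} = v_{2} + v_{4} + v_{6} — sig = (2;(1,1,1))
  P={6,9}:  v_{6} + v_{9} = v_{2} + v_{3} + v_{8} — sig = (2;(1,1,1))
  P={7,9}:  v_{7} + v_{9} = v_{1} + v_{2} + v_{8} — sig = (2;(1,1,1))
  P={2,4,8}:  v_{2} + v_{4} + v_{8} = 0 — sig = (3;())
  P={1,2,3,8}:  v_{1} + v_{2} + v_{3} + v_{8} = v_{9} — sig = (4;(1))
  P={2,4,6,7}:  v_{2} + v_{4} + v_{6} + v_{7} = v_{5} — sig = (4;(1))

Signatures (|P|; sorted positive RHS coefficients), sorted:
    (2;())
    (2;())
    (2;(1))
    (2;(1,1))
    (2;(1,1))
    (2;(1,1,1))
    (2;(1,1,1))
    (2;(1,1,1))
    (2;(1,1,1))
    (3;())
    (4;(1))
    (4;(1))
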